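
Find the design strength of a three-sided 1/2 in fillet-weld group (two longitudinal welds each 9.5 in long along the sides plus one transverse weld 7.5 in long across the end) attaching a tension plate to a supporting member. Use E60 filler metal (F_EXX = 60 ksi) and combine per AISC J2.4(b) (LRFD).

φR_n ≈ 262 kip

t_e = 0.707 × 0.5 = 0.3535 in.
R_nwl = 0.6 × 60 × 0.3535 × 19 = 241.8 kip (longitudinal, 2 welds).
R_nwt = 0.6 × 60 × 0.3535 × 7.5 = 95.44 kip (transverse, base value).
(i) R_nwl + R_nwt = 337.2 kip; (ii) 0.85 R_nwl + 1.5 R_nwt = 348.7 kip.
R_n = max = 348.7 kip [governs: (ii)]; φR_n = 261.5 kip.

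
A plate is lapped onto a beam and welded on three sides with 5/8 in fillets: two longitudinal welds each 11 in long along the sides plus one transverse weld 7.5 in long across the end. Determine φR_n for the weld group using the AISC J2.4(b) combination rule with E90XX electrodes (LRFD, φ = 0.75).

E90XX → F_EXX = 90 ksi.
t_e = 0.707 × 0.625 = 0.4419 in.
R_nwl = 0.6 × 90 × 0.4419 × 22 = 524.9 kips (longitudinal, 2 welds).
R_nwt = 0.6 × 90 × 0.4419 × 7.5 = 179 kips (transverse, base value).
(i) R_nwl + R_nwt = 703.9 kips; (ii) 0.85 R_nwl + 1.5 R_nwt = 714.6 kips.
R_n = max = 714.6 kips [governs: (ii)]; φR_n = 536 kips.

φR_n ≈ 536 kips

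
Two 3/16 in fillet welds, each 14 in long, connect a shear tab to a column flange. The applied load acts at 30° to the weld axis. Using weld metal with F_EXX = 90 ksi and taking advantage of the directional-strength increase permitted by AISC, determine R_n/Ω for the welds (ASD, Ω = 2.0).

t_e = 0.707 × 0.1875 = 0.1326 in; A_we = 0.1326 × 28 = 3.712 in².
Directional factor: 1.0 + 0.5 sin^1.5(30°) = 1.177.
F_nw = 0.6 × 90 × 1.177 = 63.55 ksi.
R_n/Ω = (63.55 × 3.712) / 2.0 = 117.9 kip.

R_n/Ω ≈ 118 kip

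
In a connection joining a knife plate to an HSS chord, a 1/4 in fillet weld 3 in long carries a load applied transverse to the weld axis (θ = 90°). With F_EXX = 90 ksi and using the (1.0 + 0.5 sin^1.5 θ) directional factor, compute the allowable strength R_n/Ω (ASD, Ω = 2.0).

R_n/Ω ≈ 21.5 kip

t_e = 0.707 × 0.25 = 0.1767 in; A_we = 0.1767 × 3 = 0.5302 in².
Directional factor: 1.0 + 0.5 sin^1.5(90°) = 1.5.
F_nw = 0.6 × 90 × 1.5 = 81 ksi.
R_n/Ω = (81 × 0.5302) / 2.0 = 21.48 kip.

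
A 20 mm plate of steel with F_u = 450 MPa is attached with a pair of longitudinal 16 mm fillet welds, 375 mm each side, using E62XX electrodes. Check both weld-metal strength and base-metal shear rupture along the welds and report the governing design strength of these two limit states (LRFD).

φR_n ≈ 2370 kN (weld metal governs)

E62XX → F_EXX = 620 MPa.
t_e = 0.707 × 16 = 11.31 mm; L = 750 mm.
Weld metal: φR_n = 0.75 × 0.6 × 620 × 11.31 × 750 × 10⁻³ = 2367 kN.
Base metal (shear rupture): φR_n = 0.75 × 0.6 × 450 × 20 × 750 × 10⁻³ = 3038 kN.
Governing: weld metal.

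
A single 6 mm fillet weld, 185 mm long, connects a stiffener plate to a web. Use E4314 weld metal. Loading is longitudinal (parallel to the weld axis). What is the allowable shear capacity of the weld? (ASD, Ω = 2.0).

R_n/Ω ≈ 101 kN

E43XX → F_EXX = 430 MPa.
Effective throat t_e = 0.707 × 6 = 4.242 mm.
Total length L = 185 mm; A_we = 4.242 × 185 = 784.8 mm².
F_nw = 0.6 F_EXX = 0.6 × 430 = 258 MPa.
R_n = 258 × 784.8 × 10⁻³ = 202.5 kN; R_n/Ω = 202.5/2.0 = 101.2 kN.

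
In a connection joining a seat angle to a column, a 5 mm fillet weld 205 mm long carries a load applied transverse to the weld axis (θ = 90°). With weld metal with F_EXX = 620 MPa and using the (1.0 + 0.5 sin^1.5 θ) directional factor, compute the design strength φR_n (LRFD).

t_e = 0.707 × 5 = 3.535 mm; A_we = 3.535 × 205 = 724.7 mm².
Directional factor: 1.0 + 0.5 sin^1.5(90°) = 1.5.
F_nw = 0.6 × 620 × 1.5 = 558 MPa.
φR_n = 0.75 × 558 × 724.7 × 10⁻³ = 303.3 kN.

φR_n ≈ 303 kN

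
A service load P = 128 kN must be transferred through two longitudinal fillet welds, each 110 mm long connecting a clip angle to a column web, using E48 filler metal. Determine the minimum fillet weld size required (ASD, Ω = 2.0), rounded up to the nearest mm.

E48XX → F_EXX = 480 MPa.
Total weld length L = 220 mm.
Required throat t_e = P × Ω / (0.6 F_EXX × L) = 128 × 2.0 / (0.6 × 480 × 220 × 10⁻³) = 4.04 mm.
Required leg w = t_e / 0.707 = 5.715 mm → use 6 mm.

w = 6 mm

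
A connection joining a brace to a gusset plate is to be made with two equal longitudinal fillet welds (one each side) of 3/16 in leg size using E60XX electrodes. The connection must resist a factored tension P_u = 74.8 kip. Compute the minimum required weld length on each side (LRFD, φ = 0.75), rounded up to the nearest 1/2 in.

E60XX → F_EXX = 60 ksi.
Throat t_e = 0.707 × 0.1875 = 0.1326 in.
φr_n = 0.75 × 0.6 × 60 × 0.1326 = 3.579 kip/in.
L_req = P_u / φr_n = 74.8 / 3.579 = 20.9 in total.
Per side: 20.9 / 2 = 10.45 in.
Round up → use L = 10.5 in on each side.

L = 10.5 in on each side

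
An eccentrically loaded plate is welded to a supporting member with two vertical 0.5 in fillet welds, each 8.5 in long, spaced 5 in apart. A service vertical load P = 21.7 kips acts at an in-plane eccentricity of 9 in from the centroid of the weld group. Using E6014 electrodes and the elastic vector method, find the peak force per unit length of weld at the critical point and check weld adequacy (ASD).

f_max ≈ 5.38 kip/in; adequate

E60XX → F_EXX = 60 ksi.
Total weld length L_w = 17 in. Treat welds as unit-width lines.
Polar moment about centroid: J = 2[d³/12 + d(b/2)²] = 2[8.5³/12 + 8.5×2.5²] = 208.6 in³.
Direct shear f_v = P/L_w = 21.7 / 17 = 1.276 kip/in (vertical).
Torsion M = P·e = 21.7 × 9 = 195.3 kip·in.
Critical point at (x, y) = (2.5, 4.25) from centroid. f_tx = M·y/J = 3.979 kip/in; f_ty = M·x/J = 2.341 kip/in.
Resultant f_max = √[f_tx² + (f_v + f_ty)²] = √[3.979² + (1.276 + 2.341)²] = 5.377 kip/in.
Capacity per unit length: r_n/Ω = (1/2.0) × 0.6 × 60 × (0.707 × 0.5) = 6.363 kip/in.
5.377 ≤ 6.363 → adequate.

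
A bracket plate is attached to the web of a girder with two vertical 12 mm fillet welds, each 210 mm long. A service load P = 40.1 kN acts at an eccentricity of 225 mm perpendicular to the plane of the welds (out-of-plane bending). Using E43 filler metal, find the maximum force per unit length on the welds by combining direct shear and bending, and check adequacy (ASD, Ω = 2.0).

f_max ≈ 621 N/mm; adequate

E43XX → F_EXX = 430 MPa.
L_w = 2 × 210 = 420 mm; section modulus (unit throat) S = 2 × L²/6 = 14700 mm².
Direct shear f_v = P/L_w = 40.1×10³/420 = 95.48 N/mm.
Moment M = P × e = 40.1×10³ × 225 = 9022500 N·mm; bending f_b = M/S = 613.8 N/mm.
f_max = √(f_v² + f_b²) = √(95.48² + 613.8²) = 621.2 N/mm.
r_n/Ω = (1/2.0) × 0.6 × 430 × (0.707 × 12) = 1094 N/mm → adequate.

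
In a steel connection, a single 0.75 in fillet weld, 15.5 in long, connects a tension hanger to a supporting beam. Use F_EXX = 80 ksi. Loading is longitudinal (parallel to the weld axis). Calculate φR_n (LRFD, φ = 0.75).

φR_n ≈ 296 kips

Effective throat t_e = 0.707 × 0.75 = 0.5302 in.
Total length L = 15.5 in; A_we = 0.5302 × 15.5 = 8.219 in².
F_nw = 0.6 F_EXX = 0.6 × 80 = 48 ksi.
φR_n = 0.75 × 48 × 8.219 = 295.9 kips.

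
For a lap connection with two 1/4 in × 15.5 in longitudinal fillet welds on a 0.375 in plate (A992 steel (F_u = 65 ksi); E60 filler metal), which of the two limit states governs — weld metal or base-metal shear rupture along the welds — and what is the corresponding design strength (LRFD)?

φR_n ≈ 148 kips (weld metal governs)

E60XX → F_EXX = 60 ksi.
t_e = 0.707 × 0.25 = 0.1767 in; L = 31 in.
Weld metal: φR_n = 0.75 × 0.6 × 60 × 0.1767 × 31 = 147.9 kips.
Base metal (shear rupture): φR_n = 0.75 × 0.6 × 65 × 0.375 × 31 = 340 kips.
Governing: weld metal.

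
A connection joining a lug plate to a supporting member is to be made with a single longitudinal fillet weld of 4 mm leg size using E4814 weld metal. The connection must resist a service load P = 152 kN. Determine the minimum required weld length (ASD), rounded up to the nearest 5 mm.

E48XX → F_EXX = 480 MPa.
Throat t_e = 0.707 × 4 = 2.828 mm.
r_n/Ω = (0.6 × 480 × 2.828) / 2.0 = 407.2 N/mm = 0.4072 kN/mm.
L_req = P / (r_n/Ω) = 152 / 0.4072 = 373.3 mm total.
Round up → use L = 375 mm.

L = 375 mm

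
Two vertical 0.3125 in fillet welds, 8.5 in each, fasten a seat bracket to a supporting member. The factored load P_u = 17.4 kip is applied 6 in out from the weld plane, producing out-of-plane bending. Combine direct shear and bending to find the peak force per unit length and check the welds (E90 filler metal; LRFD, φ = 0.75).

E90XX → F_EXX = 90 ksi.
L_w = 2 × 8.5 = 17 in; section modulus (unit throat) S = 2 × L²/6 = 24.08 in².
Direct shear f_v = P/L_w = 17.4/17 = 1.024 kip/in.
Moment M = P × e = 17.4 × 6 = 104.4 kip·in; bending f_b = M/S = 4.335 kip/in.
f_max = √(f_v² + f_b²) = √(1.024² + 4.335²) = 4.454 kip/in.
φr_n = 0.75 × 0.6 × 90 × (0.707 × 0.3125) = 8.948 kip/in → adequate.

f_max ≈ 4.45 kip/in; adequate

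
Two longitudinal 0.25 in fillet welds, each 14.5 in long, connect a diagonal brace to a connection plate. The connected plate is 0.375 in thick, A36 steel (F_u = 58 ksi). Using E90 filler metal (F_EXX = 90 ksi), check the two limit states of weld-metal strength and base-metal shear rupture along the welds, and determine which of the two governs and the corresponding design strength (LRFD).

t_e = 0.707 × 0.25 = 0.1767 in; L = 29 in.
Weld metal: φR_n = 0.75 × 0.6 × 90 × 0.1767 × 29 = 207.6 kips.
Base metal (shear rupture): φR_n = 0.75 × 0.6 × 58 × 0.375 × 29 = 283.8 kips.
Governing: weld metal.

φR_n ≈ 208 kips (weld metal governs)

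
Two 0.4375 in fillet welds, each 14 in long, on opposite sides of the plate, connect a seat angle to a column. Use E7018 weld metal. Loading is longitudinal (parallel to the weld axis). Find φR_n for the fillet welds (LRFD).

φR_n ≈ 273 kips

E70XX → F_EXX = 70 ksi.
Effective throat t_e = 0.707 × 0.4375 = 0.3093 in.
Total length L = 28 in; A_we = 0.3093 × 28 = 8.661 in².
F_nw = 0.6 F_EXX = 0.6 × 70 = 42 ksi.
φR_n = 0.75 × 42 × 8.661 = 272.8 kips.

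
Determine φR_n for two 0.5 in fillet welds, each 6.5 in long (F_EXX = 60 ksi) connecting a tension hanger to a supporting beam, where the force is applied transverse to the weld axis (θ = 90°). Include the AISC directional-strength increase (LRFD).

φR_n ≈ 186 kips

t_e = 0.707 × 0.5 = 0.3535 in; A_we = 0.3535 × 13 = 4.595 in².
Directional factor: 1.0 + 0.5 sin^1.5(90°) = 1.5.
F_nw = 0.6 × 60 × 1.5 = 54 ksi.
φR_n = 0.75 × 54 × 4.595 = 186.1 kips.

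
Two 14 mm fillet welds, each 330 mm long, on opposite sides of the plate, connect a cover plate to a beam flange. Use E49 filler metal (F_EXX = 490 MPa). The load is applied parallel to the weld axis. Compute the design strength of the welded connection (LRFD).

Effective throat t_e = 0.707 × 14 = 9.898 mm.
Total length L = 660 mm; A_we = 9.898 × 660 = 6533 mm².
F_nw = 0.6 F_EXX = 0.6 × 490 = 294 MPa.
φR_n = 0.75 × 294 × 6533 × 10⁻³ = 1440 kN.

φR_n ≈ 1440 kN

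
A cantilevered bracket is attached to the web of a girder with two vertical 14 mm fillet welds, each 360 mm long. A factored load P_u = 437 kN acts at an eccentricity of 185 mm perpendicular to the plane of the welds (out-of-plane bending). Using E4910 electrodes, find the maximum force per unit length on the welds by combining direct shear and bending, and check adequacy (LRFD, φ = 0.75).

f_max ≈ 1970 N/mm; adequate

E49XX → F_EXX = 490 MPa.
L_w = 2 × 360 = 720 mm; section modulus (unit throat) S = 2 × L²/6 = 43200 mm².
Direct shear f_v = P/L_w = 437×10³/720 = 606.9 N/mm.
Moment M = P × e = 437×10³ × 185 = 80845000 N·mm; bending f_b = M/S = 1871 N/mm.
f_max = √(f_v² + f_b²) = √(606.9² + 1871²) = 1967 N/mm.
φr_n = 0.75 × 0.6 × 490 × (0.707 × 14) = 2183 N/mm → adequate.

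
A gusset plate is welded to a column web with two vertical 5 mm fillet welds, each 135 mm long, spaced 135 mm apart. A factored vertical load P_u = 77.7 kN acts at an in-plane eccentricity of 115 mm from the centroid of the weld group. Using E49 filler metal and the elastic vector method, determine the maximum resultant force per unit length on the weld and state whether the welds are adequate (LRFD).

f_max ≈ 752 N/mm; adequate

E49XX → F_EXX = 490 MPa.
Total weld length L_w = 270 mm. Treat welds as unit-width lines.
Polar moment about centroid: J = 2[d³/12 + d(b/2)²] = 2[135³/12 + 135×67.5²] = 1640000 mm³.
Direct shear f_v = P/L_w = 77.7×10³ / 270 = 287.8 N/mm (vertical).
Torsion M = P·e = 77.7×10³ × 115 = 8935500 N·mm.
Critical point at (x, y) = (67.5, 67.5) from centroid. f_tx = M·y/J = 367.7 N/mm; f_ty = M·x/J = 367.7 N/mm.
Resultant f_max = √[f_tx² + (f_v + f_ty)²] = √[367.7² + (287.8 + 367.7)²] = 751.6 N/mm.
Capacity per unit length: φr_n = 0.75 × 0.6 × 490 × (0.707 × 5) = 779.5 N/mm.
751.6 ≤ 779.5 → adequate.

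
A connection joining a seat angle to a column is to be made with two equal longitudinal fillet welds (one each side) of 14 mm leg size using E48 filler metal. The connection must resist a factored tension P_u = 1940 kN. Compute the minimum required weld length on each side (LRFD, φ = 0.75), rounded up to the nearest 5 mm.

E48XX → F_EXX = 480 MPa.
Throat t_e = 0.707 × 14 = 9.898 mm.
φr_n = 0.75 × 0.6 × 480 × 9.898 × 10⁻³ = 2.138 kN/mm.
L_req = P_u / φr_n = 1940 / 2.138 = 907.4 mm total.
Per side: 907.4 / 2 = 453.7 mm.
Round up → use L = 455 mm on each side.

L = 455 mm on each side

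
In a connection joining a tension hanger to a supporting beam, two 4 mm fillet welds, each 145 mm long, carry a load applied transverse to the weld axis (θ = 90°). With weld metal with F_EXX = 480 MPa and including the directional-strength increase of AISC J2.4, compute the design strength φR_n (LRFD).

t_e = 0.707 × 4 = 2.828 mm; A_we = 2.828 × 290 = 820.1 mm².
Directional factor: 1.0 + 0.5 sin^1.5(90°) = 1.5.
F_nw = 0.6 × 480 × 1.5 = 432 MPa.
φR_n = 0.75 × 432 × 820.1 × 10⁻³ = 265.7 kN.

φR_n ≈ 266 kN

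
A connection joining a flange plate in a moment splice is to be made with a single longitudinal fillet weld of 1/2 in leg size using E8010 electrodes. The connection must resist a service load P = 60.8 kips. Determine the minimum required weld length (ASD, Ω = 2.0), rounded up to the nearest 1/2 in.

E80XX → F_EXX = 80 ksi.
Throat t_e = 0.707 × 0.5 = 0.3535 in.
r_n/Ω = (0.6 × 80 × 0.3535) / 2.0 = 8.484 kip/in.
L_req = P / (r_n/Ω) = 60.8 / 8.484 = 7.166 in total.
Round up → use L = 7.5 in.

L = 7.5 in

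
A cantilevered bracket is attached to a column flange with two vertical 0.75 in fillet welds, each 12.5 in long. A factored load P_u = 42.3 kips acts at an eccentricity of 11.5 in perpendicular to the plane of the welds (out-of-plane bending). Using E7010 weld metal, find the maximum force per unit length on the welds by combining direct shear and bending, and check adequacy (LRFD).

f_max ≈ 9.49 kip/in; adequate

E70XX → F_EXX = 70 ksi.
L_w = 2 × 12.5 = 25 in; section modulus (unit throat) S = 2 × L²/6 = 52.08 in².
Direct shear f_v = P/L_w = 42.3/25 = 1.692 kip/in.
Moment M = P × e = 42.3 × 11.5 = 486.45 kip·in; bending f_b = M/S = 9.34 kip/in.
f_max = √(f_v² + f_b²) = √(1.692² + 9.34²) = 9.492 kip/in.
φr_n = 0.75 × 0.6 × 70 × (0.707 × 0.75) = 16.7 kip/in → adequate.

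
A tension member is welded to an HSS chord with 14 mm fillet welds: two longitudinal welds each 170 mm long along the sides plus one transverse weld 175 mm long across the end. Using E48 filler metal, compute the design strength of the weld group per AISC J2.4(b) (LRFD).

φR_n ≈ 1180 kN

E48XX → F_EXX = 480 MPa.
t_e = 0.707 × 14 = 9.898 mm.
R_nwl = 0.6 × 480 × 9.898 × 340 × 10⁻³ = 969.2 kN (longitudinal, 2 welds).
R_nwt = 0.6 × 480 × 9.898 × 175 × 10⁻³ = 498.9 kN (transverse, base value).
(i) R_nwl + R_nwt = 1468 kN; (ii) 0.85 R_nwl + 1.5 R_nwt = 1572 kN.
R_n = max = 1572 kN [governs: (ii)]; φR_n = 1179 kN.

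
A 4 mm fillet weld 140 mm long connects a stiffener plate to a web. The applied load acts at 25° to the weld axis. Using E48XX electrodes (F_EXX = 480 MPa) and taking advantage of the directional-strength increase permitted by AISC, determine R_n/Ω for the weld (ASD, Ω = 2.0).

t_e = 0.707 × 4 = 2.828 mm; A_we = 2.828 × 140 = 395.9 mm².
Directional factor: 1.0 + 0.5 sin^1.5(25°) = 1.137.
F_nw = 0.6 × 480 × 1.137 = 327.6 MPa.
R_n/Ω = (327.6 × 395.9) / 2.0 × 10⁻³ = 64.84 kN.

R_n/Ω ≈ 64.8 kN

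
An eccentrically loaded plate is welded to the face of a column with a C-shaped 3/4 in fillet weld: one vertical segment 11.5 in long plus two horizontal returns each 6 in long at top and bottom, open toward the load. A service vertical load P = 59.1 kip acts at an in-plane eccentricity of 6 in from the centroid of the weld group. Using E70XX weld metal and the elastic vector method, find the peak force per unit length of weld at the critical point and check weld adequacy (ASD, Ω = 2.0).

E70XX → F_EXX = 70 ksi.
Total weld length L_w = 23.5 in. Treat welds as unit-width lines.
Centroid: x̄ = 2×6×3 / 23.5 = 1.532 in from the vertical weld.
Polar moment about centroid: J = I_x + I_y = [11.5³/12 + 2×6×5.75²] + [11.5×1.532² + 2(6³/12 + 6×1.468²)] = 612.3 in³.
Direct shear f_v = P/L_w = 59.1 / 23.5 = 2.515 kip/in (vertical).
Torsion M = P·e = 59.1 × 6 = 354.6 kip·in.
Critical point at (x, y) = (4.468, 5.75) from centroid. f_tx = M·y/J = 3.33 kip/in; f_ty = M·x/J = 2.587 kip/in.
Resultant f_max = √[f_tx² + (f_v + f_ty)²] = √[3.33² + (2.515 + 2.587)²] = 6.093 kip/in.
Capacity per unit length: r_n/Ω = (1/2.0) × 0.6 × 70 × (0.707 × 0.75) = 11.14 kip/in.
6.093 ≤ 11.14 → adequate.

f_max ≈ 6.09 kip/in; adequate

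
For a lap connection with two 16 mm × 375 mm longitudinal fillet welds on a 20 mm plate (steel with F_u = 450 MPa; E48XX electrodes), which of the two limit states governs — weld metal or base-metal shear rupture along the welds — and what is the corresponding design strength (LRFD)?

E48XX → F_EXX = 480 MPa.
t_e = 0.707 × 16 = 11.31 mm; L = 750 mm.
Weld metal: φR_n = 0.75 × 0.6 × 480 × 11.31 × 750 × 10⁻³ = 1833 kN.
Base metal (shear rupture): φR_n = 0.75 × 0.6 × 450 × 20 × 750 × 10⁻³ = 3038 kN.
Governing: weld metal.

φR_n ≈ 1830 kN (weld metal governs)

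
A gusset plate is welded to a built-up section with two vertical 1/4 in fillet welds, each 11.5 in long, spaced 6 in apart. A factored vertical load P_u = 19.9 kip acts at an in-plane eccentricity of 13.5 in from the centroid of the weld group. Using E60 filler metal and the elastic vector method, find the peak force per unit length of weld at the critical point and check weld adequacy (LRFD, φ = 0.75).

f_max ≈ 4.25 kip/in; adequate

E60XX → F_EXX = 60 ksi.
Total weld length L_w = 23 in. Treat welds as unit-width lines.
Polar moment about centroid: J = 2[d³/12 + d(b/2)²] = 2[11.5³/12 + 11.5×3²] = 460.5 in³.
Direct shear f_v = P/L_w = 19.9 / 23 = 0.8652 kip/in (vertical).
Torsion M = P·e = 19.9 × 13.5 = 268.65 kip·in.
Critical point at (x, y) = (3, 5.75) from centroid. f_tx = M·y/J = 3.355 kip/in; f_ty = M·x/J = 1.75 kip/in.
Resultant f_max = √[f_tx² + (f_v + f_ty)²] = √[3.355² + (0.8652 + 1.75)²] = 4.254 kip/in.
Capacity per unit length: φr_n = 0.75 × 0.6 × 60 × (0.707 × 0.25) = 4.772 kip/in.
4.254 ≤ 4.772 → adequate.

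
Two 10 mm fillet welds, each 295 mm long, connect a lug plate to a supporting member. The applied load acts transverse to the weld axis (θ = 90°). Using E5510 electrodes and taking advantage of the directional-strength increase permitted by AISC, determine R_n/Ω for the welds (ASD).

R_n/Ω ≈ 1030 kN

E55XX → F_EXX = 550 MPa.
t_e = 0.707 × 10 = 7.07 mm; A_we = 7.07 × 590 = 4171 mm².
Directional factor: 1.0 + 0.5 sin^1.5(90°) = 1.5.
F_nw = 0.6 × 550 × 1.5 = 495 MPa.
R_n/Ω = (495 × 4171) / 2.0 × 10⁻³ = 1032 kN.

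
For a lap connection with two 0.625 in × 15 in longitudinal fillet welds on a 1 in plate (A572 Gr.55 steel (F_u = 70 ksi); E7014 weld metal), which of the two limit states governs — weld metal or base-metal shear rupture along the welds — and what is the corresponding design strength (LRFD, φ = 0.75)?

φR_n ≈ 418 kip (weld metal governs)

E70XX → F_EXX = 70 ksi.
t_e = 0.707 × 0.625 = 0.4419 in; L = 30 in.
Weld metal: φR_n = 0.75 × 0.6 × 70 × 0.4419 × 30 = 417.6 kip.
Base metal (shear rupture): φR_n = 0.75 × 0.6 × 70 × 1 × 30 = 945 kip.
Governing: weld metal.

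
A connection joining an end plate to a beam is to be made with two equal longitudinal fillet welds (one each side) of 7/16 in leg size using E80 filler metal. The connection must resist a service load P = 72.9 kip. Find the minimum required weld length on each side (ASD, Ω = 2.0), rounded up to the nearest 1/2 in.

E80XX → F_EXX = 80 ksi.
Throat t_e = 0.707 × 0.4375 = 0.3093 in.
r_n/Ω = (0.6 × 80 × 0.3093) / 2.0 = 7.423 kip/in.
L_req = P / (r_n/Ω) = 72.9 / 7.423 = 9.82 in total.
Per side: 9.82 / 2 = 4.91 in.
Round up → use L = 5 in on each side.

L = 5 in on each side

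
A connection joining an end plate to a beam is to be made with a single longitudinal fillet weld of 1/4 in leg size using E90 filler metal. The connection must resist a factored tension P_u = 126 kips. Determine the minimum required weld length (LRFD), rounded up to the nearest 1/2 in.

L = 18 in

E90XX → F_EXX = 90 ksi.
Throat t_e = 0.707 × 0.25 = 0.1767 in.
φr_n = 0.75 × 0.6 × 90 × 0.1767 = 7.158 kips/in.
L_req = P_u / φr_n = 126 / 7.158 = 17.6 in total.
Round up → use L = 18 in.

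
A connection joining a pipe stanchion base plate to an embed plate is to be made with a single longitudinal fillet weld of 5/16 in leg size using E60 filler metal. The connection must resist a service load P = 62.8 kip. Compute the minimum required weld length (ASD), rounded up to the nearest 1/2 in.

L = 16 in

E60XX → F_EXX = 60 ksi.
Throat t_e = 0.707 × 0.3125 = 0.2209 in.
r_n/Ω = (0.6 × 60 × 0.2209) / 2.0 = 3.977 kip/in.
L_req = P / (r_n/Ω) = 62.8 / 3.977 = 15.79 in total.
Round up → use L = 16 in.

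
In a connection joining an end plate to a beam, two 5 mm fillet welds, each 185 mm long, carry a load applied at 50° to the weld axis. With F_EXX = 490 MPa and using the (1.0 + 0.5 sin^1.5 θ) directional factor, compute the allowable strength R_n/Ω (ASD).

R_n/Ω ≈ 257 kN

t_e = 0.707 × 5 = 3.535 mm; A_we = 3.535 × 370 = 1308 mm².
Directional factor: 1.0 + 0.5 sin^1.5(50°) = 1.335.
F_nw = 0.6 × 490 × 1.335 = 392.6 MPa.
R_n/Ω = (392.6 × 1308) / 2.0 × 10⁻³ = 256.7 kN.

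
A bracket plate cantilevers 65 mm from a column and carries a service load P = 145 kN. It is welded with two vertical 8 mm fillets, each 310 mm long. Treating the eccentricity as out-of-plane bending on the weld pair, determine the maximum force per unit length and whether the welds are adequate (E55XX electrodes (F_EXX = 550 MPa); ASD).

f_max ≈ 376 N/mm; adequate

L_w = 2 × 310 = 620 mm; section modulus (unit throat) S = 2 × L²/6 = 32030 mm².
Direct shear f_v = P/L_w = 145×10³/620 = 233.9 N/mm.
Moment M = P × e = 145×10³ × 65 = 9425000 N·mm; bending f_b = M/S = 294.2 N/mm.
f_max = √(f_v² + f_b²) = √(233.9² + 294.2²) = 375.9 N/mm.
r_n/Ω = (1/2.0) × 0.6 × 550 × (0.707 × 8) = 933.2 N/mm → adequate.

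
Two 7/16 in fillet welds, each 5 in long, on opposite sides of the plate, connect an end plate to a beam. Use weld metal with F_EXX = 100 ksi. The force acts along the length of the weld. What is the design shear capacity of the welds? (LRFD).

Effective throat t_e = 0.707 × 0.4375 = 0.3093 in.
Total length L = 10 in; A_we = 0.3093 × 10 = 3.093 in².
F_nw = 0.6 F_EXX = 0.6 × 100 = 60 ksi.
φR_n = 0.75 × 60 × 3.093 = 139.2 kips.

φR_n ≈ 139 kips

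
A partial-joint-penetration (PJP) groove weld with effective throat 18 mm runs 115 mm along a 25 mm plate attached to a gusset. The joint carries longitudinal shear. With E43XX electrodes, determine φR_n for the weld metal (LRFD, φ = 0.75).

E43XX → F_EXX = 430 MPa.
Effective throat (given) t_e = 18 mm.
A_we = 18 × 115 = 2070 mm².
F_nw = 0.6 F_EXX = 258 MPa.
φR_n = 0.75 × 258 × 2070 × 10⁻³ = 400.5 kN.

φR_n ≈ 401 kN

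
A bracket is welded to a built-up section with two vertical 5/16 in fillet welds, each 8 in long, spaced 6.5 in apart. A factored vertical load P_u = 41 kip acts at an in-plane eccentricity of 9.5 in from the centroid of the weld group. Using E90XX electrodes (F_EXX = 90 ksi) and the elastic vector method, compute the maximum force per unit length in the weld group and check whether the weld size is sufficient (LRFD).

Total weld length L_w = 16 in. Treat welds as unit-width lines.
Polar moment about centroid: J = 2[d³/12 + d(b/2)²] = 2[8³/12 + 8×3.25²] = 254.3 in³.
Direct shear f_v = P/L_w = 41 / 16 = 2.562 kip/in (vertical).
Torsion M = P·e = 41 × 9.5 = 389.5 kip·in.
Critical point at (x, y) = (3.25, 4) from centroid. f_tx = M·y/J = 6.126 kip/in; f_ty = M·x/J = 4.977 kip/in.
Resultant f_max = √[f_tx² + (f_v + f_ty)²] = √[6.126² + (2.562 + 4.977)²] = 9.715 kip/in.
Capacity per unit length: φr_n = 0.75 × 0.6 × 90 × (0.707 × 0.3125) = 8.948 kip/in.
9.715 > 8.948 → NOT adequate.

f_max ≈ 9.71 kip/in; NOT adequate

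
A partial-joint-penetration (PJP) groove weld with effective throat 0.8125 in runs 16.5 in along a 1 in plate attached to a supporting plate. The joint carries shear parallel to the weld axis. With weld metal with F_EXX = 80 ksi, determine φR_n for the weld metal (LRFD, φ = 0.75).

φR_n ≈ 483 kips

Effective throat (given) t_e = 0.8125 in.
A_we = 0.8125 × 16.5 = 13.41 in².
F_nw = 0.6 F_EXX = 48 ksi.
φR_n = 0.75 × 48 × 13.41 = 482.6 kips.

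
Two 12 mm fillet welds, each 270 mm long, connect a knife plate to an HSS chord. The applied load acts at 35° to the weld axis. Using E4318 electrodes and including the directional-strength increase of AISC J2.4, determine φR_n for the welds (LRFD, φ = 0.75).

E43XX → F_EXX = 430 MPa.
t_e = 0.707 × 12 = 8.484 mm; A_we = 8.484 × 540 = 4581 mm².
Directional factor: 1.0 + 0.5 sin^1.5(35°) = 1.217.
F_nw = 0.6 × 430 × 1.217 = 314 MPa.
φR_n = 0.75 × 314 × 4581 × 10⁻³ = 1079 kN.

φR_n ≈ 1080 kN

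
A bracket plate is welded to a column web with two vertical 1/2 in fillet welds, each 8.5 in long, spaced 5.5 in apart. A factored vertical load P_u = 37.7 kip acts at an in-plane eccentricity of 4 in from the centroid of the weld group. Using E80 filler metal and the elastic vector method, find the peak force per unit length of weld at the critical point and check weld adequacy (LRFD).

f_max ≈ 4.88 kip/in; adequate

E80XX → F_EXX = 80 ksi.
Total weld length L_w = 17 in. Treat welds as unit-width lines.
Polar moment about centroid: J = 2[d³/12 + d(b/2)²] = 2[8.5³/12 + 8.5×2.75²] = 230.9 in³.
Direct shear f_v = P/L_w = 37.7 / 17 = 2.218 kip/in (vertical).
Torsion M = P·e = 37.7 × 4 = 150.8 kip·in.
Critical point at (x, y) = (2.75, 4.25) from centroid. f_tx = M·y/J = 2.775 kip/in; f_ty = M·x/J = 1.796 kip/in.
Resultant f_max = √[f_tx² + (f_v + f_ty)²] = √[2.775² + (2.218 + 1.796)²] = 4.88 kip/in.
Capacity per unit length: φr_n = 0.75 × 0.6 × 80 × (0.707 × 0.5) = 12.73 kip/in.
4.88 ≤ 12.73 → adequate.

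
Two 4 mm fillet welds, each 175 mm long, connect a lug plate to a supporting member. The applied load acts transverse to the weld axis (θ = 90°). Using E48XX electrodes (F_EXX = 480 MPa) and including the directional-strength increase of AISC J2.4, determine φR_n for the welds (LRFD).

φR_n ≈ 321 kN

t_e = 0.707 × 4 = 2.828 mm; A_we = 2.828 × 350 = 989.8 mm².
Directional factor: 1.0 + 0.5 sin^1.5(90°) = 1.5.
F_nw = 0.6 × 480 × 1.5 = 432 MPa.
φR_n = 0.75 × 432 × 989.8 × 10⁻³ = 320.7 kN.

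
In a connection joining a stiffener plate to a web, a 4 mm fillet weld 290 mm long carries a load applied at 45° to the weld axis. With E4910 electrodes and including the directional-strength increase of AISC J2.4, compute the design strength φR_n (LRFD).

φR_n ≈ 235 kN

E49XX → F_EXX = 490 MPa.
t_e = 0.707 × 4 = 2.828 mm; A_we = 2.828 × 290 = 820.1 mm².
Directional factor: 1.0 + 0.5 sin^1.5(45°) = 1.297.
F_nw = 0.6 × 490 × 1.297 = 381.4 MPa.
φR_n = 0.75 × 381.4 × 820.1 × 10⁻³ = 234.6 kN.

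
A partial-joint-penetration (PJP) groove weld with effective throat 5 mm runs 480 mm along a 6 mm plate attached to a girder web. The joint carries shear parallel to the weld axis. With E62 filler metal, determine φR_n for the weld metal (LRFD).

φR_n ≈ 670 kN

E62XX → F_EXX = 620 MPa.
Effective throat (given) t_e = 5 mm.
A_we = 5 × 480 = 2400 mm².
F_nw = 0.6 F_EXX = 372 MPa.
φR_n = 0.75 × 372 × 2400 × 10⁻³ = 669.6 kN.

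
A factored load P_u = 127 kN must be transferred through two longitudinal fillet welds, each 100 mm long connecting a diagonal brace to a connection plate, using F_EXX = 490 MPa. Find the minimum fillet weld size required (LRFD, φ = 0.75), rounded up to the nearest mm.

Total weld length L = 200 mm.
Required throat t_e = P_u / (φ × 0.6 F_EXX × L) = 127 / (0.75 × 0.6 × 490 × 200 × 10⁻³) = 2.88 mm.
Required leg w = t_e / 0.707 = 4.073 mm → use 5 mm.

w = 5 mm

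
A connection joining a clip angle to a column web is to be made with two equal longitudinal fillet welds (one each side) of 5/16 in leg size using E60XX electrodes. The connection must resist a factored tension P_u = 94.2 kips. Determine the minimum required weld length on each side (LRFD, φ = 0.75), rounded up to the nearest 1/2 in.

E60XX → F_EXX = 60 ksi.
Throat t_e = 0.707 × 0.3125 = 0.2209 in.
φr_n = 0.75 × 0.6 × 60 × 0.2209 = 5.965 kips/in.
L_req = P_u / φr_n = 94.2 / 5.965 = 15.79 in total.
Per side: 15.79 / 2 = 7.896 in.
Round up → use L = 8 in on each side.

L = 8 in on each side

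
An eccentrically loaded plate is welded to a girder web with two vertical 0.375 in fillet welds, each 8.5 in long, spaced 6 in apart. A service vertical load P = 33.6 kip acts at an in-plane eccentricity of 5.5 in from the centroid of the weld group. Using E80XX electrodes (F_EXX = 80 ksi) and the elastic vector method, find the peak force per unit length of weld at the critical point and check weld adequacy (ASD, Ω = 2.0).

Total weld length L_w = 17 in. Treat welds as unit-width lines.
Polar moment about centroid: J = 2[d³/12 + d(b/2)²] = 2[8.5³/12 + 8.5×3²] = 255.4 in³.
Direct shear f_v = P/L_w = 33.6 / 17 = 1.976 kip/in (vertical).
Torsion M = P·e = 33.6 × 5.5 = 184.8 kip·in.
Critical point at (x, y) = (3, 4.25) from centroid. f_tx = M·y/J = 3.076 kip/in; f_ty = M·x/J = 2.171 kip/in.
Resultant f_max = √[f_tx² + (f_v + f_ty)²] = √[3.076² + (1.976 + 2.171)²] = 5.164 kip/in.
Capacity per unit length: r_n/Ω = (1/2.0) × 0.6 × 80 × (0.707 × 0.375) = 6.363 kip/in.
5.164 ≤ 6.363 → adequate.

f_max ≈ 5.16 kip/in; adequate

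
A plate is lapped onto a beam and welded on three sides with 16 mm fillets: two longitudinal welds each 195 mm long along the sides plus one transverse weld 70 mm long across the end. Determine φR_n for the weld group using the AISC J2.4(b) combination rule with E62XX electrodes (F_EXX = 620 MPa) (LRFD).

t_e = 0.707 × 16 = 11.31 mm.
R_nwl = 0.6 × 620 × 11.31 × 390 × 10⁻³ = 1641 kN (longitudinal, 2 welds).
R_nwt = 0.6 × 620 × 11.31 × 70 × 10⁻³ = 294.6 kN (transverse, base value).
(i) R_nwl + R_nwt = 1936 kN; (ii) 0.85 R_nwl + 1.5 R_nwt = 1837 kN.
R_n = max = 1936 kN [governs: (i)]; φR_n = 1452 kN.

φR_n ≈ 1450 kN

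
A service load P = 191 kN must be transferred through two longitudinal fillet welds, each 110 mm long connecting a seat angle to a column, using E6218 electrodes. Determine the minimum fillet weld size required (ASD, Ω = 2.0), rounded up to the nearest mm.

E62XX → F_EXX = 620 MPa.
Total weld length L = 220 mm.
Required throat t_e = P × Ω / (0.6 F_EXX × L) = 191 × 2.0 / (0.6 × 620 × 220 × 10⁻³) = 4.668 mm.
Required leg w = t_e / 0.707 = 6.602 mm → use 7 mm.

w = 7 mm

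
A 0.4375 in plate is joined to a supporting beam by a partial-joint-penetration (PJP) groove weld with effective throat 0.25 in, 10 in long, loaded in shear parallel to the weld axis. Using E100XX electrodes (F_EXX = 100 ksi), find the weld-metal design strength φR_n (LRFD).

φR_n ≈ 112 kips

Effective throat (given) t_e = 0.25 in.
A_we = 0.25 × 10 = 2.5 in².
F_nw = 0.6 F_EXX = 60 ksi.
φR_n = 0.75 × 60 × 2.5 = 112.5 kips.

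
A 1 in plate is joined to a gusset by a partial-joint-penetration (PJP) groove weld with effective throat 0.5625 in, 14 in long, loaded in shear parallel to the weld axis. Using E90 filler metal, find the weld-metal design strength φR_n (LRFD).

φR_n ≈ 319 kips

E90XX → F_EXX = 90 ksi.
Effective throat (given) t_e = 0.5625 in.
A_we = 0.5625 × 14 = 7.875 in².
F_nw = 0.6 F_EXX = 54 ksi.
φR_n = 0.75 × 54 × 7.875 = 318.9 kips.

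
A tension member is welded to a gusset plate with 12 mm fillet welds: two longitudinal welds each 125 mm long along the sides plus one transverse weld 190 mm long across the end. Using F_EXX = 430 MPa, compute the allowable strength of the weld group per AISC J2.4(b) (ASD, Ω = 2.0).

R_n/Ω ≈ 544 kN

t_e = 0.707 × 12 = 8.484 mm.
R_nwl = 0.6 × 430 × 8.484 × 250 × 10⁻³ = 547.2 kN (longitudinal, 2 welds).
R_nwt = 0.6 × 430 × 8.484 × 190 × 10⁻³ = 415.9 kN (transverse, base value).
(i) R_nwl + R_nwt = 963.1 kN; (ii) 0.85 R_nwl + 1.5 R_nwt = 1089 kN.
R_n = max = 1089 kN [governs: (ii)]; R_n/Ω = 544.5 kN.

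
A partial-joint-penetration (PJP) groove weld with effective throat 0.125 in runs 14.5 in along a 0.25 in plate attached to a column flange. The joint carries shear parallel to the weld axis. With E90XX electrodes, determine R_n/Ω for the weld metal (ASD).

E90XX → F_EXX = 90 ksi.
Effective throat (given) t_e = 0.125 in.
A_we = 0.125 × 14.5 = 1.812 in².
F_nw = 0.6 F_EXX = 54 ksi.
R_n/Ω = (54 × 1.812) / 2.0 = 48.94 kips.

R_n/Ω ≈ 48.9 kips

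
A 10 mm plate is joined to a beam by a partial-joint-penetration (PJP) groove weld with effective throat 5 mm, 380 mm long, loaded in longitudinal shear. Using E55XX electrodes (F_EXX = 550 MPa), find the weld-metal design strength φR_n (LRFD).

φR_n ≈ 470 kN

Effective throat (given) t_e = 5 mm.
A_we = 5 × 380 = 1900 mm².
F_nw = 0.6 F_EXX = 330 MPa.
φR_n = 0.75 × 330 × 1900 × 10⁻³ = 470.2 kN.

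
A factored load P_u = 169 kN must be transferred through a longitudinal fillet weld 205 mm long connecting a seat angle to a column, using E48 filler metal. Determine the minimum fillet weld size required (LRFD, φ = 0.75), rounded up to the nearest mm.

E48XX → F_EXX = 480 MPa.
Total weld length L = 205 mm.
Required throat t_e = P_u / (φ × 0.6 F_EXX × L) = 169 / (0.75 × 0.6 × 480 × 205 × 10⁻³) = 3.817 mm.
Required leg w = t_e / 0.707 = 5.398 mm → use 6 mm.

w = 6 mm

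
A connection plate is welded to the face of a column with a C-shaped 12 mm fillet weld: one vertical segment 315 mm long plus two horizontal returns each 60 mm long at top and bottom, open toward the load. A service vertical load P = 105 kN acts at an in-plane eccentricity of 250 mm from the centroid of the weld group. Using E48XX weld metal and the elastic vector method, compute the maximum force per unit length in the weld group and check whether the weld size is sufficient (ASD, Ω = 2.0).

E48XX → F_EXX = 480 MPa.
Total weld length L_w = 435 mm. Treat welds as unit-width lines.
Centroid: x̄ = 2×60×30 / 435 = 8.276 mm from the vertical weld.
Polar moment about centroid: J = I_x + I_y = [315³/12 + 2×60×157.5²] + [315×8.276² + 2(60³/12 + 60×21.72²)] = 5696000 mm³.
Direct shear f_v = P/L_w = 105×10³ / 435 = 241.4 N/mm (vertical).
Torsion M = P·e = 105×10³ × 250 = 26250000 N·mm.
Critical point at (x, y) = (51.72, 157.5) from centroid. f_tx = M·y/J = 725.9 N/mm; f_ty = M·x/J = 238.4 N/mm.
Resultant f_max = √[f_tx² + (f_v + f_ty)²] = √[725.9² + (241.4 + 238.4)²] = 870.1 N/mm.
Capacity per unit length: r_n/Ω = (1/2.0) × 0.6 × 480 × (0.707 × 12) = 1222 N/mm.
870.1 ≤ 1222 → adequate.

f_max ≈ 870 N/mm; adequate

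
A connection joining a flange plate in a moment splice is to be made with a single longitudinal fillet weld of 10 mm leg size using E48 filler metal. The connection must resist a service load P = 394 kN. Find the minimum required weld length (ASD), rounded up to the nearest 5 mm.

L = 390 mm

E48XX → F_EXX = 480 MPa.
Throat t_e = 0.707 × 10 = 7.07 mm.
r_n/Ω = (0.6 × 480 × 7.07) / 2.0 = 1018 N/mm = 1.018 kN/mm.
L_req = P / (r_n/Ω) = 394 / 1.018 = 387 mm total.
Round up → use L = 390 mm.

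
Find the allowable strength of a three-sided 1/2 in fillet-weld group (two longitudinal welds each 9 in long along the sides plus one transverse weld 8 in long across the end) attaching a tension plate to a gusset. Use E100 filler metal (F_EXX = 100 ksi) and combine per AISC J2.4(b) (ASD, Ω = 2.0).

R_n/Ω ≈ 290 kips

t_e = 0.707 × 0.5 = 0.3535 in.
R_nwl = 0.6 × 100 × 0.3535 × 18 = 381.8 kips (longitudinal, 2 welds).
R_nwt = 0.6 × 100 × 0.3535 × 8 = 169.7 kips (transverse, base value).
(i) R_nwl + R_nwt = 551.5 kips; (ii) 0.85 R_nwl + 1.5 R_nwt = 579 kips.
R_n = max = 579 kips [governs: (ii)]; R_n/Ω = 289.5 kips.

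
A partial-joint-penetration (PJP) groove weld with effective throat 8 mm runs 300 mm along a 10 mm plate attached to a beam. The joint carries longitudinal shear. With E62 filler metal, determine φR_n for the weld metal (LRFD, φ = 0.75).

E62XX → F_EXX = 620 MPa.
Effective throat (given) t_e = 8 mm.
A_we = 8 × 300 = 2400 mm².
F_nw = 0.6 F_EXX = 372 MPa.
φR_n = 0.75 × 372 × 2400 × 10⁻³ = 669.6 kN.

φR_n ≈ 670 kN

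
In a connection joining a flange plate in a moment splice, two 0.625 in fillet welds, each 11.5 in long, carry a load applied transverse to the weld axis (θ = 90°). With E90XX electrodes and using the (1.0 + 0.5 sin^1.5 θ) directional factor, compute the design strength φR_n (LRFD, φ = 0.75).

E90XX → F_EXX = 90 ksi.
t_e = 0.707 × 0.625 = 0.4419 in; A_we = 0.4419 × 23 = 10.16 in².
Directional factor: 1.0 + 0.5 sin^1.5(90°) = 1.5.
F_nw = 0.6 × 90 × 1.5 = 81 ksi.
φR_n = 0.75 × 81 × 10.16 = 617.4 kips.

φR_n ≈ 617 kips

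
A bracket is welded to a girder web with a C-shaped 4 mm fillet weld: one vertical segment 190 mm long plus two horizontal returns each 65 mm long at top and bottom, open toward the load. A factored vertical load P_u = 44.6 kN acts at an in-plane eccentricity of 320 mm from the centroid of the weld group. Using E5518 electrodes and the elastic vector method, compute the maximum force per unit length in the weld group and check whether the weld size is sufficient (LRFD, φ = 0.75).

f_max ≈ 900 N/mm; NOT adequate

E55XX → F_EXX = 550 MPa.
Total weld length L_w = 320 mm. Treat welds as unit-width lines.
Centroid: x̄ = 2×65×32.5 / 320 = 13.2 mm from the vertical weld.
Polar moment about centroid: J = I_x + I_y = [190³/12 + 2×65×95²] + [190×13.2² + 2(65³/12 + 65×19.3²)] = 1872000 mm³.
Direct shear f_v = P/L_w = 44.6×10³ / 320 = 139.4 N/mm (vertical).
Torsion M = P·e = 44.6×10³ × 320 = 14272000 N·mm.
Critical point at (x, y) = (51.8, 95) from centroid. f_tx = M·y/J = 724.2 N/mm; f_ty = M·x/J = 394.9 N/mm.
Resultant f_max = √[f_tx² + (f_v + f_ty)²] = √[724.2² + (139.4 + 394.9)²] = 900 N/mm.
Capacity per unit length: φr_n = 0.75 × 0.6 × 550 × (0.707 × 4) = 699.9 N/mm.
900 > 699.9 → NOT adequate.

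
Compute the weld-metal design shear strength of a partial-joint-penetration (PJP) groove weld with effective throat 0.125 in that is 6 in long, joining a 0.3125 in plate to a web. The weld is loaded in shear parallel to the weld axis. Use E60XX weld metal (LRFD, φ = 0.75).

φR_n ≈ 20.2 kips

E60XX → F_EXX = 60 ksi.
Effective throat (given) t_e = 0.125 in.
A_we = 0.125 × 6 = 0.75 in².
F_nw = 0.6 F_EXX = 36 ksi.
φR_n = 0.75 × 36 × 0.75 = 20.25 kips.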